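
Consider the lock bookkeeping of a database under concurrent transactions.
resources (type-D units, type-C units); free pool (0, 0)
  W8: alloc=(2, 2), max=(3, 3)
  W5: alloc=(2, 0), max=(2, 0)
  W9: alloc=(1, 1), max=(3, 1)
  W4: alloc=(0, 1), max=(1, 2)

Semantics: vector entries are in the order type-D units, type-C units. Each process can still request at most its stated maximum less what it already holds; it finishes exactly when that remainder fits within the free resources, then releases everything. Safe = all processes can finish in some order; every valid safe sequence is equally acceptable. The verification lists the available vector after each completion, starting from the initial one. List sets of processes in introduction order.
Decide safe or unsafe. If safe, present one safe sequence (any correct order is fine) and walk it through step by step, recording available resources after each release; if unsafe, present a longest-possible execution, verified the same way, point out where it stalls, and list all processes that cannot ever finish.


SAFE, for example via the order W5, W9, W8, W4.
Key observation: the first exact fit in this order is W9 — it needs (2, 0) with (2, 0) free, meeting a requested resource to the last unit.
Verifying each step:
  pool = (0, 0)
  W5: need (0, 0) fits (0, 0); releases (2, 0), pool now (2, 0)
  W9: need (2, 0) fits (2, 0); releases (1, 1), pool now (3, 1)
  W8: need (1, 1) fits (3, 1); releases (2, 2), pool now (5, 3)
  W4: need (1, 1) fits (5, 3); releases (0, 1), pool now (5, 4)


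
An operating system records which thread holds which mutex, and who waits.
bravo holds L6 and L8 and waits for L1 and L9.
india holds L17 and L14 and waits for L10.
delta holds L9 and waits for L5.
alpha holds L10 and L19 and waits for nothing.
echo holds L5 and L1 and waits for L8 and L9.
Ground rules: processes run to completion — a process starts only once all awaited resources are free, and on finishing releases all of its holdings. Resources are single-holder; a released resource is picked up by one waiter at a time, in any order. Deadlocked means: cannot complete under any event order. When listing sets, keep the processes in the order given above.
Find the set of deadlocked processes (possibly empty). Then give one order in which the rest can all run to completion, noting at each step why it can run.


Deadlocked: bravo, delta and echo.
Key observation: the loop bravo -> delta -> echo -> bravo blocks itself forever; no other process is dragged down with it.
A valid finishing order for the others: alpha, india.
Step-by-step check:
  alpha waits on nothing -> runs at once and releases L10 and L19
  india waits on L10 — all released -> runs and releases L17 and L14


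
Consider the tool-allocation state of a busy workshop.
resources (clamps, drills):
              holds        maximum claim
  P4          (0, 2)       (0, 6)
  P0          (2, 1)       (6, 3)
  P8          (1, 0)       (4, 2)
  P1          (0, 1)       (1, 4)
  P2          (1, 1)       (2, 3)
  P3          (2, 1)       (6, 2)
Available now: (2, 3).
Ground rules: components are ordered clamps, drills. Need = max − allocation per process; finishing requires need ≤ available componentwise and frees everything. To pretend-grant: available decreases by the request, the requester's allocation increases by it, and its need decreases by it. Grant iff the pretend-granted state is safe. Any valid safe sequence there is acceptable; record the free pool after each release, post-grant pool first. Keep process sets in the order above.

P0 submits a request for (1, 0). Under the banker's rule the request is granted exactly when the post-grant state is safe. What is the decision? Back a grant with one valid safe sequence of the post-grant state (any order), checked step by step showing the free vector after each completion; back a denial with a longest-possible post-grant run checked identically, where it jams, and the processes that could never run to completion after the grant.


DENY: after the grant no complete ordering would exist.
Key observation: the wall is clamps: completing P1, P2, P4 brings the pool only to (2, 7), and all the rest need more.
After a pretend grant, a maximal execution: P1, P2, P4 — then nothing else fits. Verifying each step:
  pool = (1, 3)
  P1 needs (1, 3) <= (1, 3) -> finishes; pool += (0, 1) = (1, 4)
  P2 needs (1, 2) <= (1, 4) -> finishes; pool += (1, 1) = (2, 5)
  P4 needs (0, 4) <= (2, 5) -> finishes; pool += (0, 2) = (2, 7)
  blocked: P0 wants (3, 2), pool (2, 7) — not enough clamps
  blocked: P8 wants (3, 2), pool (2, 7) — not enough clamps
  blocked: P3 wants (4, 1), pool (2, 7) — not enough clamps
Processes that could never finish after the grant: P0, P8 and P3.


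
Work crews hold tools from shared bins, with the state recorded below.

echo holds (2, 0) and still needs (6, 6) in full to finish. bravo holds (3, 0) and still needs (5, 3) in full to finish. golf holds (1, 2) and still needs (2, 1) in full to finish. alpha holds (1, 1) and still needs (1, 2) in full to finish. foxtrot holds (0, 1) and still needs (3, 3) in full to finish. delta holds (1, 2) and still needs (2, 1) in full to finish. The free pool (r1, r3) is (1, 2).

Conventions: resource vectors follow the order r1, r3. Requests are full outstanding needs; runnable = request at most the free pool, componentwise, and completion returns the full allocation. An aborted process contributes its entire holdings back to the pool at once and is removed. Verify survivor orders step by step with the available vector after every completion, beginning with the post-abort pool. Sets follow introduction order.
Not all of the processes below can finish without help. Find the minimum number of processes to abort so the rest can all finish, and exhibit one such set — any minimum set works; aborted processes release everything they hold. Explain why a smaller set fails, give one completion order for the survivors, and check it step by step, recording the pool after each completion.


The answer: abort bravo.
Key observation: echo had no path to completion before; after the abort of bravo ((3, 0) returned), step 4 is where it fits.
Why nothing smaller works: aborting no one leaves the state deadlocked as given.
Survivors finish in the order: delta, foxtrot, golf, echo, alpha. Verifying each step (pool after the aborts first):
  pool = (4, 2)
  run delta (needs (2, 1), free (4, 2)); after release of (1, 2) the pool is (5, 4)
  run foxtrot (needs (3, 3), free (5, 4)); after release of (0, 1) the pool is (5, 5)
  run golf (needs (2, 1), free (5, 5)); after release of (1, 2) the pool is (6, 7)
  run echo (needs (6, 6), free (6, 7)); after release of (2, 0) the pool is (8, 7)
  run alpha (needs (1, 2), free (8, 7)); after release of (1, 1) the pool is (9, 8)


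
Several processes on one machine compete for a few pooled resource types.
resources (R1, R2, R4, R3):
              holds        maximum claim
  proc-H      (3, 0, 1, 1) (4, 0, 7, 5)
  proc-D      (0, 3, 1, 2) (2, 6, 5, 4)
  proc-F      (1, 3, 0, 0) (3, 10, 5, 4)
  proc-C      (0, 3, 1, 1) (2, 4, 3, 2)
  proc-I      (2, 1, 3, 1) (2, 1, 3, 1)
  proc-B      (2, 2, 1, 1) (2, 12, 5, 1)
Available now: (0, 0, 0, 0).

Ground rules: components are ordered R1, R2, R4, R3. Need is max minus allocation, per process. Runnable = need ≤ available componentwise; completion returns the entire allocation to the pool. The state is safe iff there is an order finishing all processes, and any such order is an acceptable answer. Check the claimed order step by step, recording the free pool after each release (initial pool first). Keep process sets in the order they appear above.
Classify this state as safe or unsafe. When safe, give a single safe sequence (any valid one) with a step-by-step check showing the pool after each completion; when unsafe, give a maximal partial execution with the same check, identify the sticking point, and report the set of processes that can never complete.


SAFE, for example via the order proc-I, proc-C, proc-D, proc-F, proc-B, proc-H.
Key observation: the first exact fit in this order is proc-C — it needs (2, 1, 2, 1) with (2, 1, 3, 1) free, meeting a requested resource to the last unit.
Check, step by step:
  pool = (0, 0, 0, 0)
  run proc-I (needs (0, 0, 0, 0), free (0, 0, 0, 0)); after release of (2, 1, 3, 1) the pool is (2, 1, 3, 1)
  run proc-C (needs (2, 1, 2, 1), free (2, 1, 3, 1)); after release of (0, 3, 1, 1) the pool is (2, 4, 4, 2)
  run proc-D (needs (2, 3, 4, 2), free (2, 4, 4, 2)); after release of (0, 3, 1, 2) the pool is (2, 7, 5, 4)
  run proc-F (needs (2, 7, 5, 4), free (2, 7, 5, 4)); after release of (1, 3, 0, 0) the pool is (3, 10, 5, 4)
  run proc-B (needs (0, 10, 4, 0), free (3, 10, 5, 4)); after release of (2, 2, 1, 1) the pool is (5, 12, 6, 5)
  run proc-H (needs (1, 0, 6, 4), free (5, 12, 6, 5)); after release of (3, 0, 1, 1) the pool is (8, 12, 7, 6)


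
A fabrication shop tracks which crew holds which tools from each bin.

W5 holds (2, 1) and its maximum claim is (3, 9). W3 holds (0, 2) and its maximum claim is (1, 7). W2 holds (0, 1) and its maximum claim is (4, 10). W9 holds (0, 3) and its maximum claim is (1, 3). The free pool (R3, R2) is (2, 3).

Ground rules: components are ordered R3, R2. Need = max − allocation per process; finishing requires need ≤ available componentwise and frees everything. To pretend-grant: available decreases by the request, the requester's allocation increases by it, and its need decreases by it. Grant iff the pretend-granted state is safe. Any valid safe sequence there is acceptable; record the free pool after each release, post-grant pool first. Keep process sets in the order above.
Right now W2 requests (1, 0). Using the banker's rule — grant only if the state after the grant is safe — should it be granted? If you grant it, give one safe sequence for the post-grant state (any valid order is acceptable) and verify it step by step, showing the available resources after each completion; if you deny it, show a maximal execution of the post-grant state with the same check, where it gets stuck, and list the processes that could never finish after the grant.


GRANT. The post-grant state is safe; one safe sequence: W9, W3, W5, W2.
Key observation: granting shrinks the pool to (1, 3), yet W9 still fits and the chain goes through.
Check on the post-grant state, step by step:
  pool = (1, 3)
  W9 needs (1, 0) <= (1, 3) -> finishes; pool += (0, 3) = (1, 6)
  W3 needs (1, 5) <= (1, 6) -> finishes; pool += (0, 2) = (1, 8)
  W5 needs (1, 8) <= (1, 8) -> finishes; pool += (2, 1) = (3, 9)
  W2 needs (3, 9) <= (3, 9) -> finishes; pool += (1, 1) = (4, 10)


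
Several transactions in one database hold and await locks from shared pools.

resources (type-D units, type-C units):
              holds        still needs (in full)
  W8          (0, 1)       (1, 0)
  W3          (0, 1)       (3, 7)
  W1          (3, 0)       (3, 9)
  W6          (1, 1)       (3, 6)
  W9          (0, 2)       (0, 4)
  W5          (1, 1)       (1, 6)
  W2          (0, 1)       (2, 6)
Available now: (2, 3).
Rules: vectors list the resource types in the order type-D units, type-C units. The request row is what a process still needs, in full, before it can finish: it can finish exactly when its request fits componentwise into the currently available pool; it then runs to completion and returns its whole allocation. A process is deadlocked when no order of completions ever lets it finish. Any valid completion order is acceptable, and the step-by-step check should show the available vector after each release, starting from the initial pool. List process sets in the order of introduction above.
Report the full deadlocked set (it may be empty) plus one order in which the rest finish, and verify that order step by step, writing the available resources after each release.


Nothing here is deadlocked.
Key observation: there is always a runnable process — W8 first — so the state unwinds completely.
One completion order for the rest: W8, W9, W5, W3, W2, W1, W6. Step-by-step check:
  pool = (2, 3)
  W8 needs (1, 0) <= (2, 3) -> finishes; pool += (0, 1) = (2, 4)
  W9 needs (0, 4) <= (2, 4) -> finishes; pool += (0, 2) = (2, 6)
  W5 needs (1, 6) <= (2, 6) -> finishes; pool += (1, 1) = (3, 7)
  W3 needs (3, 7) <= (3, 7) -> finishes; pool += (0, 1) = (3, 8)
  W2 needs (2, 6) <= (3, 8) -> finishes; pool += (0, 1) = (3, 9)
  W1 needs (3, 9) <= (3, 9) -> finishes; pool += (3, 0) = (6, 9)
  W6 needs (3, 6) <= (6, 9) -> finishes; pool += (1, 1) = (7, 10)


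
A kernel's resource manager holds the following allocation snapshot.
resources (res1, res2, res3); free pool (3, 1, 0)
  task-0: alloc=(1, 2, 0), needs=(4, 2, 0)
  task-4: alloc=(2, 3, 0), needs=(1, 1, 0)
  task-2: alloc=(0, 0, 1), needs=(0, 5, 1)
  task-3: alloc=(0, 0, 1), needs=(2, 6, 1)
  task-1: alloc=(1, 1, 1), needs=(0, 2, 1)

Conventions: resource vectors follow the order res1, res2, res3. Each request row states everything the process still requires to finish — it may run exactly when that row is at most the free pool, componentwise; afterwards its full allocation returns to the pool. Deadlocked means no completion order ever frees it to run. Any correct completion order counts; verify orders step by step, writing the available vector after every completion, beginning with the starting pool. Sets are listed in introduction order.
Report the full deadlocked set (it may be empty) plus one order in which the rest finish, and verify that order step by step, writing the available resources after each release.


Deadlocked set: task-2, task-3 and task-1.
Key observation: the pool after task-4, task-0 is (6, 6, 0); every surviving request exceeds it in res3, so progress ends there.
The rest can finish in the order task-4, task-0. Verifying each step:
  pool = (3, 1, 0)
  task-4: need (1, 1, 0) fits (3, 1, 0); releases (2, 3, 0), pool now (5, 4, 0)
  task-0: need (4, 2, 0) fits (5, 4, 0); releases (1, 2, 0), pool now (6, 6, 0)
None of the blocked processes ever fits:
  blocked: task-2 wants (0, 5, 1), pool (6, 6, 0) — not enough res3
  blocked: task-3 wants (2, 6, 1), pool (6, 6, 0) — not enough res3
  blocked: task-1 wants (0, 2, 1), pool (6, 6, 0) — not enough res3


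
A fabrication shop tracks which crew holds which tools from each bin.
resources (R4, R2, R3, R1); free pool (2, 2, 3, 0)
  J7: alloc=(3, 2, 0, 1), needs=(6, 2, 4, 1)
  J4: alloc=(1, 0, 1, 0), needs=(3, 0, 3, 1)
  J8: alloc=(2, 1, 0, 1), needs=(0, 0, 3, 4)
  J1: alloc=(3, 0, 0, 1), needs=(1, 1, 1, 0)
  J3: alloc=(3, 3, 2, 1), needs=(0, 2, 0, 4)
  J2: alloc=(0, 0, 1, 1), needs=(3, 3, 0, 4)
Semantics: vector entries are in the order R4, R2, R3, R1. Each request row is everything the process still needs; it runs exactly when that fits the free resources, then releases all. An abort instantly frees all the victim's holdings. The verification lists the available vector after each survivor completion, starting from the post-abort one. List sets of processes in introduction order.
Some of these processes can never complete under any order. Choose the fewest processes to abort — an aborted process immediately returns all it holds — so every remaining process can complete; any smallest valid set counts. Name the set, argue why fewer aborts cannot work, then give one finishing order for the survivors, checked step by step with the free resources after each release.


The answer: abort J8 and J3.
Key observation: the deadlocked J2 becomes finishable only because J8 and J3 released (5, 4, 2, 2); it completes at step 4 below.
No one abort is enough; case by case: J7 alone leaves J8 blocked (short on R1); J4 alone leaves J8 blocked (short on R1); J8 alone leaves J3 blocked (short on R1); J1 alone leaves J8 blocked (short on R1); J3 alone leaves J8 blocked (short on R1); J2 alone leaves J8 blocked (short on R1).
One survivor order: J1, J7, J4, J2. Check, step by step (post-abort pool first):
  pool = (7, 6, 5, 2)
  run J1 (needs (1, 1, 1, 0), free (7, 6, 5, 2)); after release of (3, 0, 0, 1) the pool is (10, 6, 5, 3)
  run J7 (needs (6, 2, 4, 1), free (10, 6, 5, 3)); after release of (3, 2, 0, 1) the pool is (13, 8, 5, 4)
  run J4 (needs (3, 0, 3, 1), free (13, 8, 5, 4)); after release of (1, 0, 1, 0) the pool is (14, 8, 6, 4)
  run J2 (needs (3, 3, 0, 4), free (14, 8, 6, 4)); after release of (0, 0, 1, 1) the pool is (14, 8, 7, 5)


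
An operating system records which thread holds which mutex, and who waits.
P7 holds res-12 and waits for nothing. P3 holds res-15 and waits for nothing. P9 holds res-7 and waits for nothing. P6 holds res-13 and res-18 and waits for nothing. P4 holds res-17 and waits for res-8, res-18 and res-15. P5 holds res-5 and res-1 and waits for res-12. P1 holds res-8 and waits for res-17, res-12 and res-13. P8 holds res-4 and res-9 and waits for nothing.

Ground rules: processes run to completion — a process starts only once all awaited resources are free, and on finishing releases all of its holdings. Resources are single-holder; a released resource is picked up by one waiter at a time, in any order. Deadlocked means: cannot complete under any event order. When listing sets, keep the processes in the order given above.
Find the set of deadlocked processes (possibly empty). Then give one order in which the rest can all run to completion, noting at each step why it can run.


Deadlocked set: P4 and P1.
Key observation: along P4 -> P1 -> P4, each member waits on what the next one holds — a deadlock; no other process is dragged down with it.
The rest can finish in the order P7, P9, P5, P8, P6, P3.
Walking it through:
  run P7 (it waits on nothing); releases res-12
  run P9 (it waits on nothing); releases res-7
  P5 waits on res-12 — all released -> runs and releases res-5 and res-1
  run P8 (it waits on nothing); releases res-4 and res-9
  run P6 (it waits on nothing); releases res-13 and res-18
  run P3 (it waits on nothing); releases res-15


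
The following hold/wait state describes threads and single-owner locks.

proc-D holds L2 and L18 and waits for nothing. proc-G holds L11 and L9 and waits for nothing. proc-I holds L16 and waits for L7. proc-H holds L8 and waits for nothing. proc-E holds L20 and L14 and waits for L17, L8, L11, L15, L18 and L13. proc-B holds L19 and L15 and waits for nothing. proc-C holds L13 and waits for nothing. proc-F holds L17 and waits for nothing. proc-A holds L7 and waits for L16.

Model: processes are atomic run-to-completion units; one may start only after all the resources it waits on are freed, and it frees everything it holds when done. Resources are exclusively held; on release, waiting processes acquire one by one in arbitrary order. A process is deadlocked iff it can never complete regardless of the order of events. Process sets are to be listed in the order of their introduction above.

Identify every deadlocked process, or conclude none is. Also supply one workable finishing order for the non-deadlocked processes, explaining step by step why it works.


Deadlocked: proc-I and proc-A.
Key observation: the cycle proc-I -> proc-A -> proc-I can never break — each member waits on the next; no other process is dragged down with it.
A valid finishing order for the others: proc-G, proc-C, proc-D, proc-F, proc-B, proc-H, proc-E.
Step-by-step check:
  run proc-G (it waits on nothing); releases L11 and L9
  run proc-C (it waits on nothing); releases L13
  run proc-D (it waits on nothing); releases L2 and L18
  run proc-F (it waits on nothing); releases L17
  run proc-B (it waits on nothing); releases L19 and L15
  run proc-H (it waits on nothing); releases L8
  proc-E: everything it awaited (L17, L8, L11, L15, L18 and L13) is free; runs, freeing L20 and L14


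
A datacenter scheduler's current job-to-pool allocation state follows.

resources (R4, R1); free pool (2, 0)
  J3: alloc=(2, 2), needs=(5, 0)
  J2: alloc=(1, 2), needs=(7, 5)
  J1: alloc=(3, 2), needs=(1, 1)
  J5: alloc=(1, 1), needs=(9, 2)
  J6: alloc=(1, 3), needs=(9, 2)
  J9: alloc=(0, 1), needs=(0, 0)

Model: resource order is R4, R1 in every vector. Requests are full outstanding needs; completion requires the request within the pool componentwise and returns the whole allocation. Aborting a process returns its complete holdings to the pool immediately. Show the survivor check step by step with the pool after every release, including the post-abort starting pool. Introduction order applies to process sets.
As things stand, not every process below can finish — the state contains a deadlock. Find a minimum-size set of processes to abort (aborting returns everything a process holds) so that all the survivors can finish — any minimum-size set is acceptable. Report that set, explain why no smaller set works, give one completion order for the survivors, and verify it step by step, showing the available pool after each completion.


Abort J5.
Key observation: the returned (1, 1) from J5 is what brings J6 — unrunnable before, under any order — into play at step 5.
No smaller set exists: with zero aborts the deadlock remains.
The survivors complete as J1, J3, J2, J9, J6. Walking it through (starting from the post-abort pool):
  pool = (3, 1)
  J1: need (1, 1) fits (3, 1); releases (3, 2), pool now (6, 3)
  J3: need (5, 0) fits (6, 3); releases (2, 2), pool now (8, 5)
  J2: need (7, 5) fits (8, 5); releases (1, 2), pool now (9, 7)
  J9: need (0, 0) fits (9, 7); releases (0, 1), pool now (9, 8)
  J6: need (9, 2) fits (9, 8); releases (1, 3), pool now (10, 11)


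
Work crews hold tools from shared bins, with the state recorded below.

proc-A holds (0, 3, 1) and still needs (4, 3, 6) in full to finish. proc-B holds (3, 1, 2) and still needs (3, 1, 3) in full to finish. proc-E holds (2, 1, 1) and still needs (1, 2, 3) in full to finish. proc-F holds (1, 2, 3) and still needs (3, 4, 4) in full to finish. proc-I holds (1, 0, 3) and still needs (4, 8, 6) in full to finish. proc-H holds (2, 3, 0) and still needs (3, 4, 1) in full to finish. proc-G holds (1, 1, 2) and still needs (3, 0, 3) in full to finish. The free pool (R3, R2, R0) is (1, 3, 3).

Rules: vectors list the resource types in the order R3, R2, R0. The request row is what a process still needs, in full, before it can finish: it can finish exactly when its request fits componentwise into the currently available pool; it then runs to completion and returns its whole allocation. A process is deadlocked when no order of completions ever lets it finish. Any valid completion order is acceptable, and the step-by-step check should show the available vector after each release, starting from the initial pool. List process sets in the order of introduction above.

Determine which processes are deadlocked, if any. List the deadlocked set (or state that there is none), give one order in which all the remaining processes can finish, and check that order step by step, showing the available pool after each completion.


The deadlocked set is empty.
Key observation: beginning at proc-E, releases accumulate fast enough that every process eventually fits.
One completion order for the rest: proc-E, proc-F, proc-B, proc-H, proc-I, proc-A, proc-G. Step-by-step check:
  pool = (1, 3, 3)
  proc-E needs (1, 2, 3) <= (1, 3, 3) -> finishes; pool += (2, 1, 1) = (3, 4, 4)
  proc-F needs (3, 4, 4) <= (3, 4, 4) -> finishes; pool += (1, 2, 3) = (4, 6, 7)
  proc-B needs (3, 1, 3) <= (4, 6, 7) -> finishes; pool += (3, 1, 2) = (7, 7, 9)
  proc-H needs (3, 4, 1) <= (7, 7, 9) -> finishes; pool += (2, 3, 0) = (9, 10, 9)
  proc-I needs (4, 8, 6) <= (9, 10, 9) -> finishes; pool += (1, 0, 3) = (10, 10, 12)
  proc-A needs (4, 3, 6) <= (10, 10, 12) -> finishes; pool += (0, 3, 1) = (10, 13, 13)
  proc-G needs (3, 0, 3) <= (10, 13, 13) -> finishes; pool += (1, 1, 2) = (11, 14, 15)


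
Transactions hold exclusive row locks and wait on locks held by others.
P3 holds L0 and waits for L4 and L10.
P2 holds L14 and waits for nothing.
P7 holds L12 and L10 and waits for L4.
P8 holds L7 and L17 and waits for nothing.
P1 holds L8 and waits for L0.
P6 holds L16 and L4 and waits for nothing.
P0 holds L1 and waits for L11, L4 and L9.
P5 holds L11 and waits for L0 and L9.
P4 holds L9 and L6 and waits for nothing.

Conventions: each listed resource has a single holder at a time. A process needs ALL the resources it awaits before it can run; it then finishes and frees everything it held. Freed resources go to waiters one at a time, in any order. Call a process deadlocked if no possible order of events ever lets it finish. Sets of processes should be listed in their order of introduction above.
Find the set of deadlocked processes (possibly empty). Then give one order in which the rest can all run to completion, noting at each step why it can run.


No process is deadlocked.
Key observation: although several processes wait, no cycle exists — each chain bottoms out at a free runner.
A valid finishing order for the others: P6, P7, P4, P3, P5, P8, P0, P1, P2.
Check, step by step:
  P6 waits on nothing -> runs at once and releases L16 and L4
  P7: everything it awaited (L4) is free; runs, freeing L12 and L10
  P4 waits on nothing -> runs at once and releases L9 and L6
  P3: everything it awaited (L4 and L10) is free; runs, freeing L0
  P5: everything it awaited (L0 and L9) is free; runs, freeing L11
  P8 waits on nothing -> runs at once and releases L7 and L17
  P0: everything it awaited (L11, L4 and L9) is free; runs, freeing L1
  P1: everything it awaited (L0) is free; runs, freeing L8
  P2 waits on nothing -> runs at once and releases L14


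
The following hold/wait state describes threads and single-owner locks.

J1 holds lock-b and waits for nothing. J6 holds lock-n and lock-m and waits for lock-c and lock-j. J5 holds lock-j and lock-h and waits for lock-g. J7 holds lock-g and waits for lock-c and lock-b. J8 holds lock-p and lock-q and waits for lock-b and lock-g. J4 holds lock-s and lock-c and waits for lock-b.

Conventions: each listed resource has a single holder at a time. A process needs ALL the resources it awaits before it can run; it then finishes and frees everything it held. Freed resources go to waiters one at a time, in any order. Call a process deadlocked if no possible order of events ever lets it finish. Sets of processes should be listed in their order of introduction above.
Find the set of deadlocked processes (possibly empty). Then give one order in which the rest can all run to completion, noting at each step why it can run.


Nothing here is deadlocked.
Key observation: all waits point, directly or indirectly, at processes that can finish, so nothing is permanently blocked.
The rest can finish in the order J1, J4, J7, J5, J8, J6.
Walking it through:
  J1: no waits; runs immediately, freeing lock-b
  J4: everything it awaited (lock-b) is free; runs, freeing lock-s and lock-c
  J7: everything it awaited (lock-c and lock-b) is free; runs, freeing lock-g
  J5: everything it awaited (lock-g) is free; runs, freeing lock-j and lock-h
  J8: everything it awaited (lock-b and lock-g) is free; runs, freeing lock-p and lock-q
  J6: everything it awaited (lock-c and lock-j) is free; runs, freeing lock-n and lock-m


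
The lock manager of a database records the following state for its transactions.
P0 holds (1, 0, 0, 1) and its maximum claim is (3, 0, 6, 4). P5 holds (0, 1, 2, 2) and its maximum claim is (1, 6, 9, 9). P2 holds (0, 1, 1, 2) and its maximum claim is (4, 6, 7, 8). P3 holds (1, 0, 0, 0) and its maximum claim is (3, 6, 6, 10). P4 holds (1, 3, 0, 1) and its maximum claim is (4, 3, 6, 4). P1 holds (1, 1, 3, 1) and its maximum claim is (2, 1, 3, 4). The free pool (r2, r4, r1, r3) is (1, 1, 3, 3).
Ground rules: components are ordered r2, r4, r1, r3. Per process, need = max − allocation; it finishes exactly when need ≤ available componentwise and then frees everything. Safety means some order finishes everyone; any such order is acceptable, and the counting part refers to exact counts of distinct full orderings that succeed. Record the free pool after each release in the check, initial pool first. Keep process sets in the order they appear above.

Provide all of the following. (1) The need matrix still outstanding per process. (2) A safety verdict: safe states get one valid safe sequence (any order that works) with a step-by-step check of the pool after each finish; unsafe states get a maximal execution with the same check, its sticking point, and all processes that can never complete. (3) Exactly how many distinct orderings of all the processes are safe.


(1) Need matrix, components ordered r2, r4, r1, r3:
  P0: (2, 0, 6, 3)
  P5: (1, 5, 7, 7)
  P2: (4, 5, 6, 6)
  P3: (2, 6, 6, 10)
  P4: (3, 0, 6, 3)
  P1: (1, 0, 0, 3)
(2) The state is SAFE; one workable sequence: P1, P0, P4, P2, P5, P3.
Key observation: P1 is the earliest step where a requested resource binds exactly: need (1, 0, 0, 3), pool (1, 1, 3, 3) at its turn.
Verifying each step:
  pool = (1, 1, 3, 3)
  run P1 (needs (1, 0, 0, 3), free (1, 1, 3, 3)); after release of (1, 1, 3, 1) the pool is (2, 2, 6, 4)
  run P0 (needs (2, 0, 6, 3), free (2, 2, 6, 4)); after release of (1, 0, 0, 1) the pool is (3, 2, 6, 5)
  run P4 (needs (3, 0, 6, 3), free (3, 2, 6, 5)); after release of (1, 3, 0, 1) the pool is (4, 5, 6, 6)
  run P2 (needs (4, 5, 6, 6), free (4, 5, 6, 6)); after release of (0, 1, 1, 2) the pool is (4, 6, 7, 8)
  run P5 (needs (1, 5, 7, 7), free (4, 6, 7, 8)); after release of (0, 1, 2, 2) the pool is (4, 7, 9, 10)
  run P3 (needs (2, 6, 6, 10), free (4, 7, 9, 10)); after release of (1, 0, 0, 0) the pool is (5, 7, 9, 10)
(3) Exactly 1 of the possible complete orderings is a safe sequence.


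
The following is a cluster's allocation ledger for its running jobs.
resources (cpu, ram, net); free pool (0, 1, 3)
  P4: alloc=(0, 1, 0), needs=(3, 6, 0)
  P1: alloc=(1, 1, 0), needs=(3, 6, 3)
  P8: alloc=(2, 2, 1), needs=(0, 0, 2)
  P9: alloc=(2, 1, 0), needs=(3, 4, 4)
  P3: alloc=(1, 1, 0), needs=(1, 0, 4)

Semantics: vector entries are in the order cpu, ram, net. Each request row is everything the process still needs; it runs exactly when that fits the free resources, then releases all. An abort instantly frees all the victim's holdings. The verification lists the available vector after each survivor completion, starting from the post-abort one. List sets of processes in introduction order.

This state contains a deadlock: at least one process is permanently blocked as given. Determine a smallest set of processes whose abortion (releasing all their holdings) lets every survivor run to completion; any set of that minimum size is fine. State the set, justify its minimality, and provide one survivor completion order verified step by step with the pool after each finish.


Abort P1.
Key observation: before aborting P1, P4 was permanently blocked — no order could ever run it; afterwards it completes at step 4.
Why nothing smaller works: aborting no one leaves the state deadlocked as given.
Survivors finish in the order: P8, P3, P9, P4. Walking it through (pool after the aborts first):
  pool = (1, 2, 3)
  P8 needs (0, 0, 2) <= (1, 2, 3) -> finishes; pool += (2, 2, 1) = (3, 4, 4)
  P3 needs (1, 0, 4) <= (3, 4, 4) -> finishes; pool += (1, 1, 0) = (4, 5, 4)
  P9 needs (3, 4, 4) <= (4, 5, 4) -> finishes; pool += (2, 1, 0) = (6, 6, 4)
  P4 needs (3, 6, 0) <= (6, 6, 4) -> finishes; pool += (0, 1, 0) = (6, 7, 4)


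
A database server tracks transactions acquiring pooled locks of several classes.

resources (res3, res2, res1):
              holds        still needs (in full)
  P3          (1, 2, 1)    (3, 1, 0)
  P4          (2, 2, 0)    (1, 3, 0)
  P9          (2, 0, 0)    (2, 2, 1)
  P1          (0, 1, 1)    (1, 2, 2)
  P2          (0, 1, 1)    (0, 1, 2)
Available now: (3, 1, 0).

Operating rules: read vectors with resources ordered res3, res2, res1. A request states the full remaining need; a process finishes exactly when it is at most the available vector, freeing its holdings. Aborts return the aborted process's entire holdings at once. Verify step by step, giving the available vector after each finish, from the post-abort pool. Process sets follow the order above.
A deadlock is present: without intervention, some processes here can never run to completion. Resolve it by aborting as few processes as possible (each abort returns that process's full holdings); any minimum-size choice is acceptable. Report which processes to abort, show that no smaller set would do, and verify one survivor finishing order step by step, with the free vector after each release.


The answer: abort P1.
Key observation: the returned (0, 1, 1) from P1 is what brings P2 — unrunnable before, under any order — into play at step 2.
Why nothing smaller works: aborting no one leaves the state deadlocked as given.
The survivors complete as P3, P2, P4, P9. Walking it through (starting from the post-abort pool):
  pool = (3, 2, 1)
  run P3 (needs (3, 1, 0), free (3, 2, 1)); after release of (1, 2, 1) the pool is (4, 4, 2)
  run P2 (needs (0, 1, 2), free (4, 4, 2)); after release of (0, 1, 1) the pool is (4, 5, 3)
  run P4 (needs (1, 3, 0), free (4, 5, 3)); after release of (2, 2, 0) the pool is (6, 7, 3)
  run P9 (needs (2, 2, 1), free (6, 7, 3)); after release of (2, 0, 0) the pool is (8, 7, 3)


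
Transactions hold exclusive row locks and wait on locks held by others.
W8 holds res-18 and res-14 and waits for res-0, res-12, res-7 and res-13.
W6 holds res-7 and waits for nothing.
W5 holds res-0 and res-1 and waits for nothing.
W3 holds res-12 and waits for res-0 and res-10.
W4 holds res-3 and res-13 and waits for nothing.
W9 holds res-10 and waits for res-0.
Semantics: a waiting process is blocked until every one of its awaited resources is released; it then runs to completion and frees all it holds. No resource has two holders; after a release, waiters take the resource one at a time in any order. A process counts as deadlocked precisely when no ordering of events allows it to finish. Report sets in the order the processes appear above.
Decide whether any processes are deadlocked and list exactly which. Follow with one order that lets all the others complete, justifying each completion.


Nothing here is deadlocked.
Key observation: the wait graph is acyclic; completion cascades from the unblocked processes through everyone else.
The rest can finish in the order W5, W9, W6, W3, W4, W8.
Walking it through:
  W5 waits on nothing -> runs at once and releases res-0 and res-1
  run W9 (all its waits — res-0 — are resolved); releases res-10
  W6 waits on nothing -> runs at once and releases res-7
  run W3 (all its waits — res-0 and res-10 — are resolved); releases res-12
  W4 waits on nothing -> runs at once and releases res-3 and res-13
  run W8 (all its waits — res-0, res-12, res-7 and res-13 — are resolved); releases res-18 and res-14


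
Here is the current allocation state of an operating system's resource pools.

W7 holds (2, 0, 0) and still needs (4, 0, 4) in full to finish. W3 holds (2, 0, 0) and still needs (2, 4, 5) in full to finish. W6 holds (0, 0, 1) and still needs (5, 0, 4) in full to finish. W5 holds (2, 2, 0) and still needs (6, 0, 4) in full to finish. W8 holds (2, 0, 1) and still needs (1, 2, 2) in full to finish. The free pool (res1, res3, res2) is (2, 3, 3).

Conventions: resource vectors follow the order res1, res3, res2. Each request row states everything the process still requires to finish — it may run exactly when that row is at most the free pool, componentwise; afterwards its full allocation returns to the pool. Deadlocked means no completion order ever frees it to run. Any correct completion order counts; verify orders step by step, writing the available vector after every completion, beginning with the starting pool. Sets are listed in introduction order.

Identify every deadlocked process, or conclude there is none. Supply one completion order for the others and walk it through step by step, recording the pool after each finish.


No process is deadlocked.
Key observation: beginning at W8, releases accumulate fast enough that every process eventually fits.
One completion order for the rest: W8, W7, W6, W5, W3. Check, step by step:
  pool = (2, 3, 3)
  run W8 (needs (1, 2, 2), free (2, 3, 3)); after release of (2, 0, 1) the pool is (4, 3, 4)
  run W7 (needs (4, 0, 4), free (4, 3, 4)); after release of (2, 0, 0) the pool is (6, 3, 4)
  run W6 (needs (5, 0, 4), free (6, 3, 4)); after release of (0, 0, 1) the pool is (6, 3, 5)
  run W5 (needs (6, 0, 4), free (6, 3, 5)); after release of (2, 2, 0) the pool is (8, 5, 5)
  run W3 (needs (2, 4, 5), free (8, 5, 5)); after release of (2, 0, 0) the pool is (10, 5, 5)


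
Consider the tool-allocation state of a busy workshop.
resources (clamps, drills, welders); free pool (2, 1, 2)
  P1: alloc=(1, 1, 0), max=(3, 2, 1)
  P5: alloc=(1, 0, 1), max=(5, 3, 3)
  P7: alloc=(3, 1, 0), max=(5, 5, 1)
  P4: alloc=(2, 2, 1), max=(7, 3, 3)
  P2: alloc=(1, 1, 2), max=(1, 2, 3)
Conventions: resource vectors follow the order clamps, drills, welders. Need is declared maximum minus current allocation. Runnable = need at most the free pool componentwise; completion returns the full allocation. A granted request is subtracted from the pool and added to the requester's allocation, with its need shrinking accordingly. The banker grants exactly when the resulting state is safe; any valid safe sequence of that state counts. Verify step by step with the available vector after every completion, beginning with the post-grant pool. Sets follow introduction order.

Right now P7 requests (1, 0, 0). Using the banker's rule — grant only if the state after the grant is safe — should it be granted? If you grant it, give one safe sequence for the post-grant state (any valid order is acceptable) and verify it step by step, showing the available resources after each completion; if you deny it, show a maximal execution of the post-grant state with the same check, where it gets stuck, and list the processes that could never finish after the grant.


DENY: after the grant no complete ordering would exist.
Key observation: after P2, P1 the pool peaks at (3, 3, 4), and each blocked process is short somewhere: P5 on clamps; P7 on drills; P4 on clamps.
Pretend the grant happened; the run P2, P1 goes as far as possible. Check, step by step:
  pool = (1, 1, 2)
  P2 needs (0, 1, 1) <= (1, 1, 2) -> finishes; pool += (1, 1, 2) = (2, 2, 4)
  P1 needs (2, 1, 1) <= (2, 2, 4) -> finishes; pool += (1, 1, 0) = (3, 3, 4)
  blocked: P5 wants (4, 3, 2), pool (3, 3, 4) — not enough clamps
  blocked: P7 wants (1, 4, 1), pool (3, 3, 4) — not enough drills
  blocked: P4 wants (5, 1, 2), pool (3, 3, 4) — not enough clamps
Processes that could never finish after the grant: P5, P7 and P4.


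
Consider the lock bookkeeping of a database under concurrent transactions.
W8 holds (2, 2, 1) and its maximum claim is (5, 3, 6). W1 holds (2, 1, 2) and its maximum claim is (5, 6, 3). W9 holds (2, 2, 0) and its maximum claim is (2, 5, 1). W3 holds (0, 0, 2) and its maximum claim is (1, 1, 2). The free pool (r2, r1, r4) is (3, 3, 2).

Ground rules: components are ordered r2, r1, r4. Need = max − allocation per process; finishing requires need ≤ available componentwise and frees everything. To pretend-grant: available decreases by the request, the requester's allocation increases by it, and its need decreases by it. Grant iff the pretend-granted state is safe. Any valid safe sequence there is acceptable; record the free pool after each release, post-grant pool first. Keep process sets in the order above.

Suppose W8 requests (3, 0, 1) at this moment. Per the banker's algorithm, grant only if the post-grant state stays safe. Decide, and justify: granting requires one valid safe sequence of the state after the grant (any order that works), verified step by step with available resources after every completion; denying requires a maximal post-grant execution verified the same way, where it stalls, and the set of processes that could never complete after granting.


DENY. Granting would leave the state unsafe.
Key observation: after W9, W3 the pool peaks at (2, 5, 3), and each blocked process is short somewhere: W8 on r4; W1 on r2.
After a pretend grant, a maximal execution: W9, W3 — then nothing else fits. Verifying each step:
  pool = (0, 3, 1)
  W9: need (0, 3, 1) fits (0, 3, 1); releases (2, 2, 0), pool now (2, 5, 1)
  W3: need (1, 1, 0) fits (2, 5, 1); releases (0, 0, 2), pool now (2, 5, 3)
  W8 still needs (0, 1, 4) but only (2, 5, 3) is free — short on r4
  W1 still needs (3, 5, 1) but only (2, 5, 3) is free — short on r2
Had the request been granted, W8 and W1 could never finish.
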